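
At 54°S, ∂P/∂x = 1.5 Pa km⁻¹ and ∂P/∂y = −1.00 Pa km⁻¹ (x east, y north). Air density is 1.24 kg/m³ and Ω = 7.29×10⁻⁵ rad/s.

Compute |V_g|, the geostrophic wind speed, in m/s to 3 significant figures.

Coriolis parameter at 54°S:
f = 2Ω sin φ = 2 × 7.29×10⁻⁵ × sin 54° = 1.18×10⁻⁴ s⁻¹
In the Southern Hemisphere f is negative: f = −1.18×10⁻⁴ s⁻¹.
Component geostrophic relations (x east, y north):
u_g = −(1/(fρ)) ∂P/∂y,  v_g = (1/(fρ)) ∂P/∂x
u_g = −(−1.00×10⁻³)/(−1.18×10⁻⁴ × 1.24) = −6.84 m/s;  v_g = (1.5×10⁻³)/(−1.18×10⁻⁴ × 1.24) = −10.3 m/s
|V_g| = √(u_g² + v_g²) = 12.3 m/s

12.3 m/s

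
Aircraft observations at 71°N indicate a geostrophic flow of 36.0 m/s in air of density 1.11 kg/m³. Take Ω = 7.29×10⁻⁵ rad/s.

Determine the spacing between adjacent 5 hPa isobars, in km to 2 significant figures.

Coriolis parameter at 71°N:
f = 2Ω sin φ = 2 × 7.29×10⁻⁵ × sin 71° = 1.38×10⁻⁴ s⁻¹
Geostrophic balance rearranged: |∂P/∂n| = f ρ V_g
|∂P/∂n| = 1.38×10⁻⁴ × 1.11 × 36.0 = 5.51×10⁻³ Pa/m
Isobar spacing: Δn = ΔP/|∂P/∂n| = 500 Pa / 5.51×10⁻³ Pa/m = 90765 m ≈ 91 km

91 km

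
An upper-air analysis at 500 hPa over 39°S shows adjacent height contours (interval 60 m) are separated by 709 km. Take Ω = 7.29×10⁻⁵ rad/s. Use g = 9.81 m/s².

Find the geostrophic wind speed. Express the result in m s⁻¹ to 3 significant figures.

Coriolis parameter at 39°S:
f = 2Ω sin φ = 2 × 7.29×10⁻⁵ × sin 39° = 9.18×10⁻⁵ s⁻¹
Height gradient: |∂Z/∂n| = 60 m / 709000 m = 8.46×10⁻⁵
On a pressure surface, geostrophic balance gives V_g = (g/f)|∂Z/∂n|:
V_g = 9.81 × 8.46×10⁻⁵ / 9.18×10⁻⁵ = 9.05 m/s

9.05 m s⁻¹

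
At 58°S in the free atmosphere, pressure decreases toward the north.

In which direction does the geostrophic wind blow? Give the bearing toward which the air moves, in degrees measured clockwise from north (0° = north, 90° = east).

The pressure-gradient force points toward the north (bearing 000°).
Geostrophic balance: in the Southern Hemisphere the Coriolis force deflects motion to the left, so the geostrophic wind blows 90° to the left of the pressure-gradient force (low pressure on the right).
Rotating 000° by 90° counterclockwise gives 270° — the wind blows toward the west.

270°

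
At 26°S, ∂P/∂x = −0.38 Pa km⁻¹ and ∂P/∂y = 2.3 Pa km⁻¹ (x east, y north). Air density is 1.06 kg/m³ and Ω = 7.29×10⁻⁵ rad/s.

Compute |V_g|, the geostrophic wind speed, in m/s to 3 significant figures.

Coriolis parameter at 26°S:
f = 2Ω sin φ = 2 × 7.29×10⁻⁵ × sin 26° = 6.39×10⁻⁵ s⁻¹
In the Southern Hemisphere f is negative: f = −6.39×10⁻⁵ s⁻¹.
Component geostrophic relations (x east, y north):
u_g = −(1/(fρ)) ∂P/∂y,  v_g = (1/(fρ)) ∂P/∂x
u_g = −(2.3×10⁻³)/(−6.39×10⁻⁵ × 1.06) = 33.9 m/s;  v_g = (−0.38×10⁻³)/(−6.39×10⁻⁵ × 1.06) = 5.61 m/s
|V_g| = √(u_g² + v_g²) = 34.4 m/s

34.4 m/s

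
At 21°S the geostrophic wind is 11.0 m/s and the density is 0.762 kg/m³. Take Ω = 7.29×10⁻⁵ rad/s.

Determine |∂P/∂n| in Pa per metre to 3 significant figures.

4.38×10⁻⁴ Pa/m

Coriolis parameter at 21°S:
f = 2Ω sin φ = 2 × 7.29×10⁻⁵ × sin 21° = 5.23×10⁻⁵ s⁻¹
Geostrophic balance rearranged: |∂P/∂n| = f ρ V_g
|∂P/∂n| = 5.23×10⁻⁵ × 0.762 × 11.0 = 4.38×10⁻⁴ Pa/m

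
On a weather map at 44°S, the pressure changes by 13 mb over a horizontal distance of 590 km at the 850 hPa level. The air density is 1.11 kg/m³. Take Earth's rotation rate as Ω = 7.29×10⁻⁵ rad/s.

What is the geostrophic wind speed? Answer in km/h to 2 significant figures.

Coriolis parameter at 44°S:
f = 2Ω sin φ = 2 × 7.29×10⁻⁵ × sin 44° = 1.01×10⁻⁴ s⁻¹
Pressure gradient: |∂P/∂n| = 1300 Pa / 590000 m = 2.20×10⁻³ Pa/m
Geostrophic balance (pressure-gradient force = Coriolis force):
V_g = (1/(fρ)) |∂P/∂n| = 2.20×10⁻³ / (1.01×10⁻⁴ × 1.11) = 19.6 m/s
Converting: 19.6 m/s × 3.6 = 71 km/h

71 km/h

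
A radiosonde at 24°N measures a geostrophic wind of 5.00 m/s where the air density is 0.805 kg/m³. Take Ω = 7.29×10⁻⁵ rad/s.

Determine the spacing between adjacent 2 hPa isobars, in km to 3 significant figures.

838 km

Coriolis parameter at 24°N:
f = 2Ω sin φ = 2 × 7.29×10⁻⁵ × sin 24° = 5.93×10⁻⁵ s⁻¹
Geostrophic balance rearranged: |∂P/∂n| = f ρ V_g
|∂P/∂n| = 5.93×10⁻⁵ × 0.805 × 5.00 = 2.39×10⁻⁴ Pa/m
Isobar spacing: Δn = ΔP/|∂P/∂n| = 200 Pa / 2.39×10⁻⁴ Pa/m = 837902 m ≈ 838 km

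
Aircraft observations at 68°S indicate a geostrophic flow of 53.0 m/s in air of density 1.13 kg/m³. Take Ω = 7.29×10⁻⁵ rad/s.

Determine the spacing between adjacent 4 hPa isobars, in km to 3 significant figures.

49.4 km

Coriolis parameter at 68°S:
f = 2Ω sin φ = 2 × 7.29×10⁻⁵ × sin 68° = 1.35×10⁻⁴ s⁻¹
Geostrophic balance rearranged: |∂P/∂n| = f ρ V_g
|∂P/∂n| = 1.35×10⁻⁴ × 1.13 × 53.0 = 8.10×10⁻³ Pa/m
Isobar spacing: Δn = ΔP/|∂P/∂n| = 400 Pa / 8.10×10⁻³ Pa/m = 49406 m ≈ 49.4 km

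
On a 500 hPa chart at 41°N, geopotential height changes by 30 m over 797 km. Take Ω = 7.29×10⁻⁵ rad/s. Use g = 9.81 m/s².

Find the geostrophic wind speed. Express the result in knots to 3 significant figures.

7.50 knots

Coriolis parameter at 41°N:
f = 2Ω sin φ = 2 × 7.29×10⁻⁵ × sin 41° = 9.57×10⁻⁵ s⁻¹
Height gradient: |∂Z/∂n| = 30 m / 797000 m = 3.76×10⁻⁵
On a pressure surface, geostrophic balance gives V_g = (g/f)|∂Z/∂n|:
V_g = 9.81 × 3.76×10⁻⁵ / 9.57×10⁻⁵ = 3.86 m/s
Converting: 3.86 m/s × 1.944 = 7.50 knots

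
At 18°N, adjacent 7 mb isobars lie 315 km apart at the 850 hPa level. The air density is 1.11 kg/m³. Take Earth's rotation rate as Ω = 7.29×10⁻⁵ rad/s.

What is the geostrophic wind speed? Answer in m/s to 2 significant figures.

44 m/s

Coriolis parameter at 18°N:
f = 2Ω sin φ = 2 × 7.29×10⁻⁵ × sin 18° = 4.51×10⁻⁵ s⁻¹
Pressure gradient: |∂P/∂n| = 700 Pa / 315000 m = 2.22×10⁻³ Pa/m
Geostrophic balance (pressure-gradient force = Coriolis force):
V_g = (1/(fρ)) |∂P/∂n| = 2.22×10⁻³ / (4.51×10⁻⁵ × 1.11) = 44.4 m/s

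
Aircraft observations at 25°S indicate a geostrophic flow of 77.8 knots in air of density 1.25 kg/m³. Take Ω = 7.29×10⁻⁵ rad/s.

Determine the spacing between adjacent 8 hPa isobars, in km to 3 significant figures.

260 km

Coriolis parameter at 25°S:
f = 2Ω sin φ = 2 × 7.29×10⁻⁵ × sin 25° = 6.16×10⁻⁵ s⁻¹
Wind speed in SI: 77.8 knots = 40.0 m/s
Geostrophic balance rearranged: |∂P/∂n| = f ρ V_g
|∂P/∂n| = 6.16×10⁻⁵ × 1.25 × 40.0 = 3.08×10⁻³ Pa/m
Isobar spacing: Δn = ΔP/|∂P/∂n| = 800 Pa / 3.08×10⁻³ Pa/m = 259511 m ≈ 260 km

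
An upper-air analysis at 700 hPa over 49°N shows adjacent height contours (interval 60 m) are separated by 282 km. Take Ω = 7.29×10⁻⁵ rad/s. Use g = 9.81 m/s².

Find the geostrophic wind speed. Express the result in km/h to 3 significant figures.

Coriolis parameter at 49°N:
f = 2Ω sin φ = 2 × 7.29×10⁻⁵ × sin 49° = 1.10×10⁻⁴ s⁻¹
Height gradient: |∂Z/∂n| = 60 m / 282000 m = 2.13×10⁻⁴
On a pressure surface, geostrophic balance gives V_g = (g/f)|∂Z/∂n|:
V_g = 9.81 × 2.13×10⁻⁴ / 1.10×10⁻⁴ = 19.0 m/s
Converting: 19.0 m/s × 3.6 = 68.3 km/h

68.3 km/h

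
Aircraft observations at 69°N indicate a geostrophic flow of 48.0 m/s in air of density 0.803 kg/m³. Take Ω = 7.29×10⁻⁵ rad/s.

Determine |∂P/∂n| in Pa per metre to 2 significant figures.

5.2×10⁻³ Pa/m

Coriolis parameter at 69°N:
f = 2Ω sin φ = 2 × 7.29×10⁻⁵ × sin 69° = 1.36×10⁻⁴ s⁻¹
Geostrophic balance rearranged: |∂P/∂n| = f ρ V_g
|∂P/∂n| = 1.36×10⁻⁴ × 0.803 × 48.0 = 5.25×10⁻³ Pa/m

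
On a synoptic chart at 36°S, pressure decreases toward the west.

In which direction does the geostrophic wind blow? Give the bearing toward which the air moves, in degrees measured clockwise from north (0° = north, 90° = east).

180°

The pressure-gradient force points toward the west (bearing 270°).
Geostrophic balance: in the Southern Hemisphere the Coriolis force deflects motion to the left, so the geostrophic wind blows 90° to the left of the pressure-gradient force (low pressure on the right).
Rotating 270° by 90° counterclockwise gives 180° — the wind blows toward the south.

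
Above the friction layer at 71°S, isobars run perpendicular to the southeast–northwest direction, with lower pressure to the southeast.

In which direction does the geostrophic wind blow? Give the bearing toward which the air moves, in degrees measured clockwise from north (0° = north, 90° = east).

045°

The pressure-gradient force points toward the southeast (bearing 135°).
Geostrophic balance: in the Southern Hemisphere the Coriolis force deflects motion to the left, so the geostrophic wind blows 90° to the left of the pressure-gradient force (low pressure on the right).
Rotating 135° by 90° counterclockwise gives 045° — the wind blows toward the northeast.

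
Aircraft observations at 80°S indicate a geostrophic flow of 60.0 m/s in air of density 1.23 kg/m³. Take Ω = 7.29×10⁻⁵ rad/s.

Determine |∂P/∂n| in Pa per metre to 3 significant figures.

1.06×10⁻² Pa/m

Coriolis parameter at 80°S:
f = 2Ω sin φ = 2 × 7.29×10⁻⁵ × sin 80° = 1.44×10⁻⁴ s⁻¹
Geostrophic balance rearranged: |∂P/∂n| = f ρ V_g
|∂P/∂n| = 1.44×10⁻⁴ × 1.23 × 60.0 = 1.06×10⁻² Pa/m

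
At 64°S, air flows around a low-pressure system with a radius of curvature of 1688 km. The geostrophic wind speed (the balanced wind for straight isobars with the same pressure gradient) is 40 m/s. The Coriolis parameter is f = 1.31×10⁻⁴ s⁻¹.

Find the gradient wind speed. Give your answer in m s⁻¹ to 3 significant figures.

Around a low, centrifugal force acts outward with Coriolis, so pressure-gradient force balances both:
(1/ρ)|∂P/∂n| = fV + V²/R  →  V² + fR·V − fR·V_g = 0
With fR = 1.31×10⁻⁴ × 1688×10³ m = 221 m/s:
V = [−fR + √((fR)² + 4 fR V_g)]/2 = [−221 + √(221² + 4×221×40)]/2 = 34.6 m/s
Subgeostrophic (V < V_g = 40 m/s), as expected around a low.

34.6 m s⁻¹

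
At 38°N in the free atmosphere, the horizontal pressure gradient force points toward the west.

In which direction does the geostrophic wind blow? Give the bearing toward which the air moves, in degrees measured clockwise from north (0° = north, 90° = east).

000°

The pressure-gradient force points toward the west (bearing 270°).
Geostrophic balance: in the Northern Hemisphere the Coriolis force deflects motion to the right, so the geostrophic wind blows 90° to the right of the pressure-gradient force (low pressure on the left).
Rotating 270° by 90° clockwise gives 000° — the wind blows toward the north.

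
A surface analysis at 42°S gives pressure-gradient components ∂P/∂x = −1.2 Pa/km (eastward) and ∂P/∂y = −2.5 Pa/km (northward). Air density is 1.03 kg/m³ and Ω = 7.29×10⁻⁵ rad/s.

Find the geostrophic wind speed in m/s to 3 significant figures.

27.6 m/s

Coriolis parameter at 42°S:
f = 2Ω sin φ = 2 × 7.29×10⁻⁵ × sin 42° = 9.76×10⁻⁵ s⁻¹
In the Southern Hemisphere f is negative: f = −9.76×10⁻⁵ s⁻¹.
Component geostrophic relations (x east, y north):
u_g = −(1/(fρ)) ∂P/∂y,  v_g = (1/(fρ)) ∂P/∂x
u_g = −(−2.5×10⁻³)/(−9.76×10⁻⁵ × 1.03) = −24.9 m/s;  v_g = (−1.2×10⁻³)/(−9.76×10⁻⁵ × 1.03) = 11.9 m/s
|V_g| = √(u_g² + v_g²) = 27.6 m/s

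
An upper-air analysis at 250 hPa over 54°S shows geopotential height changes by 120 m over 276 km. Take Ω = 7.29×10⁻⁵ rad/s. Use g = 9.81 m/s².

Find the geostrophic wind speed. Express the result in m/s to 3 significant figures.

36.2 m/s

Coriolis parameter at 54°S:
f = 2Ω sin φ = 2 × 7.29×10⁻⁵ × sin 54° = 1.18×10⁻⁴ s⁻¹
Height gradient: |∂Z/∂n| = 120 m / 276000 m = 4.35×10⁻⁴
On a pressure surface, geostrophic balance gives V_g = (g/f)|∂Z/∂n|:
V_g = 9.81 × 4.35×10⁻⁴ / 1.18×10⁻⁴ = 36.2 m/s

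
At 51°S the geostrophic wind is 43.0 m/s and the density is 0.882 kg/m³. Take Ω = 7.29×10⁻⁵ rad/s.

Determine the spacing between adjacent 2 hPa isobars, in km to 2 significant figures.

Coriolis parameter at 51°S:
f = 2Ω sin φ = 2 × 7.29×10⁻⁵ × sin 51° = 1.13×10⁻⁴ s⁻¹
Geostrophic balance rearranged: |∂P/∂n| = f ρ V_g
|∂P/∂n| = 1.13×10⁻⁴ × 0.882 × 43.0 = 4.30×10⁻³ Pa/m
Isobar spacing: Δn = ΔP/|∂P/∂n| = 200 Pa / 4.30×10⁻³ Pa/m = 46541 m ≈ 47 km

47 km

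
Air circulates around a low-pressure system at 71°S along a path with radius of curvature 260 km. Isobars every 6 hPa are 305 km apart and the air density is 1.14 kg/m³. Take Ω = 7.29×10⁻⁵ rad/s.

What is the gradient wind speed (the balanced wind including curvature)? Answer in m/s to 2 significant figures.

9.8 m/s

Coriolis parameter at 71°S:
f = 2Ω sin φ = 2 × 7.29×10⁻⁵ × sin 71° = 1.38×10⁻⁴ s⁻¹
Pressure gradient: |∂P/∂n| = 600 Pa / 305000 m = 1.97×10⁻³ Pa/m
Geostrophic speed: V_g = |∂P/∂n|/(fρ) = 1.97×10⁻³/(1.38×10⁻⁴ × 1.14) = 12.5 m/s
Around a low, centrifugal force acts outward with Coriolis, so pressure-gradient force balances both:
(1/ρ)|∂P/∂n| = fV + V²/R  →  V² + fR·V − fR·V_g = 0
With fR = 1.38×10⁻⁴ × 260×10³ m = 35.8 m/s:
V = [−fR + √((fR)² + 4 fR V_g)]/2 = [−35.8 + √(35.8² + 4×35.8×12.5)]/2 = 9.82 m/s
Subgeostrophic (V < V_g = 12.5 m/s), as expected around a low.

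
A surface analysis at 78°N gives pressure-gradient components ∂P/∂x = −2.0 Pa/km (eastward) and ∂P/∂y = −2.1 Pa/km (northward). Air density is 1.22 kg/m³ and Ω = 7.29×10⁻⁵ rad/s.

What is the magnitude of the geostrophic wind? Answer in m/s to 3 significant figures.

Coriolis parameter at 78°N:
f = 2Ω sin φ = 2 × 7.29×10⁻⁵ × sin 78° = 1.43×10⁻⁴ s⁻¹
Component geostrophic relations (x east, y north):
u_g = −(1/(fρ)) ∂P/∂y,  v_g = (1/(fρ)) ∂P/∂x
u_g = −(−2.1×10⁻³)/(1.43×10⁻⁴ × 1.22) = 12.1 m/s;  v_g = (−2.0×10⁻³)/(1.43×10⁻⁴ × 1.22) = −11.5 m/s
|V_g| = √(u_g² + v_g²) = 16.7 m/s

16.7 m/s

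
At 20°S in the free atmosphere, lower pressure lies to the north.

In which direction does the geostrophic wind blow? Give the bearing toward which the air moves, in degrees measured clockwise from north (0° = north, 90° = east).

270°

The pressure-gradient force points toward the north (bearing 000°).
Geostrophic balance: in the Southern Hemisphere the Coriolis force deflects motion to the left, so the geostrophic wind blows 90° to the left of the pressure-gradient force (low pressure on the right).
Rotating 000° by 90° counterclockwise gives 270° — the wind blows toward the west.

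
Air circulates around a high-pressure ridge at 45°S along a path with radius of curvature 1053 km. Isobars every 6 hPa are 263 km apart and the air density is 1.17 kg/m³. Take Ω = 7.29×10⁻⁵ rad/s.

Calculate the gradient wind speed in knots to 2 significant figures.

47 knots

Coriolis parameter at 45°S:
f = 2Ω sin φ = 2 × 7.29×10⁻⁵ × sin 45° = 1.03×10⁻⁴ s⁻¹
Pressure gradient: |∂P/∂n| = 600 Pa / 263000 m = 2.28×10⁻³ Pa/m
Geostrophic speed: V_g = |∂P/∂n|/(fρ) = 2.28×10⁻³/(1.03×10⁻⁴ × 1.17) = 18.9 m/s
Around a high, pressure-gradient force acts outward with centrifugal, so Coriolis balances both:
fV = (1/ρ)|∂P/∂n| + V²/R  →  V² − fR·V + fR·V_g = 0
With fR = 1.03×10⁻⁴ × 1053×10³ m = 109 m/s:
V = [fR − √((fR)² − 4 fR V_g)]/2 = [109 − √(109² − 4×109×18.9)]/2 = 24.4 m/s
Supergeostrophic (V > V_g = 18.9 m/s), as expected around a high.
Converting: 24.4 m/s × 1.944 = 47 knots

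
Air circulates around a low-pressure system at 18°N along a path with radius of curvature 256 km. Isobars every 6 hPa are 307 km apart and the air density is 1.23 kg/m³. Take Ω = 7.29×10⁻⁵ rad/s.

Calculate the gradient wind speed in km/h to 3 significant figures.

Coriolis parameter at 18°N:
f = 2Ω sin φ = 2 × 7.29×10⁻⁵ × sin 18° = 4.51×10⁻⁵ s⁻¹
Pressure gradient: |∂P/∂n| = 600 Pa / 307000 m = 1.95×10⁻³ Pa/m
Geostrophic speed: V_g = |∂P/∂n|/(fρ) = 1.95×10⁻³/(4.51×10⁻⁵ × 1.23) = 35.3 m/s
Around a low, centrifugal force acts outward with Coriolis, so pressure-gradient force balances both:
(1/ρ)|∂P/∂n| = fV + V²/R  →  V² + fR·V − fR·V_g = 0
With fR = 4.51×10⁻⁵ × 256×10³ m = 11.5 m/s:
V = [−fR + √((fR)² + 4 fR V_g)]/2 = [−11.5 + √(11.5² + 4×11.5×35.3)]/2 = 15.2 m/s
Subgeostrophic (V < V_g = 35.3 m/s), as expected around a low.
Converting: 15.2 m/s × 3.6 = 54.8 km/h

54.8 km/h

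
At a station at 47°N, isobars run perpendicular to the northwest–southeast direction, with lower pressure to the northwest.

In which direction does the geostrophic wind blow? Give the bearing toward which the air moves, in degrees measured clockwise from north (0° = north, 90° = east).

The pressure-gradient force points toward the northwest (bearing 315°).
Geostrophic balance: in the Northern Hemisphere the Coriolis force deflects motion to the right, so the geostrophic wind blows 90° to the right of the pressure-gradient force (low pressure on the left).
Rotating 315° by 90° clockwise gives 045° — the wind blows toward the northeast.

045°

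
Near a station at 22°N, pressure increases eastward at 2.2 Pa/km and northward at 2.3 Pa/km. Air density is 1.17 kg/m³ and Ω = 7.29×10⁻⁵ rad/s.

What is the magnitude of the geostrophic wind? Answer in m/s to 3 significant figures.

49.8 m/s

Coriolis parameter at 22°N:
f = 2Ω sin φ = 2 × 7.29×10⁻⁵ × sin 22° = 5.46×10⁻⁵ s⁻¹
Component geostrophic relations (x east, y north):
u_g = −(1/(fρ)) ∂P/∂y,  v_g = (1/(fρ)) ∂P/∂x
u_g = −(2.3×10⁻³)/(5.46×10⁻⁵ × 1.17) = −36.0 m/s;  v_g = (2.2×10⁻³)/(5.46×10⁻⁵ × 1.17) = 34.4 m/s
|V_g| = √(u_g² + v_g²) = 49.8 m/s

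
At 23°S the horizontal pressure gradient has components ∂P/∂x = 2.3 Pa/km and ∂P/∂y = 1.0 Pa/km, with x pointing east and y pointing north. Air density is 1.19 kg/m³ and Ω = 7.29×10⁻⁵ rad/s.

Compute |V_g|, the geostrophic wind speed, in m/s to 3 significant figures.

Coriolis parameter at 23°S:
f = 2Ω sin φ = 2 × 7.29×10⁻⁵ × sin 23° = 5.70×10⁻⁵ s⁻¹
In the Southern Hemisphere f is negative: f = −5.70×10⁻⁵ s⁻¹.
Component geostrophic relations (x east, y north):
u_g = −(1/(fρ)) ∂P/∂y,  v_g = (1/(fρ)) ∂P/∂x
u_g = −(1.0×10⁻³)/(−5.70×10⁻⁵ × 1.19) = 14.8 m/s;  v_g = (2.3×10⁻³)/(−5.70×10⁻⁵ × 1.19) = −33.9 m/s
|V_g| = √(u_g² + v_g²) = 37.0 m/s

37.0 m/s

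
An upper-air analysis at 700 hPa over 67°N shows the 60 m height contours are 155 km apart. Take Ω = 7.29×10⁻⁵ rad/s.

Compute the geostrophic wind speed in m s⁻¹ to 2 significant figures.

28 m s⁻¹

Coriolis parameter at 67°N:
f = 2Ω sin φ = 2 × 7.29×10⁻⁵ × sin 67° = 1.34×10⁻⁴ s⁻¹
Height gradient: |∂Z/∂n| = 60 m / 155000 m = 3.87×10⁻⁴
On a pressure surface, geostrophic balance gives V_g = (g/f)|∂Z/∂n|:
V_g = 9.81 × 3.87×10⁻⁴ / 1.34×10⁻⁴ = 28.3 m/s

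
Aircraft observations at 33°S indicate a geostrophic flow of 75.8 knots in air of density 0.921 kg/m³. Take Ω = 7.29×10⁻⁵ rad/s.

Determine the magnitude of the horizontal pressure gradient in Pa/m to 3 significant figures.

2.85×10⁻³ Pa/m

Coriolis parameter at 33°S:
f = 2Ω sin φ = 2 × 7.29×10⁻⁵ × sin 33° = 7.94×10⁻⁵ s⁻¹
Wind speed in SI: 75.8 knots = 39.0 m/s
Geostrophic balance rearranged: |∂P/∂n| = f ρ V_g
|∂P/∂n| = 7.94×10⁻⁵ × 0.921 × 39.0 = 2.85×10⁻³ Pa/m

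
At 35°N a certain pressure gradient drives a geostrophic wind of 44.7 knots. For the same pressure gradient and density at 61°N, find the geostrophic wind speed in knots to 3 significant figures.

With the same pressure gradient and density, V_g ∝ 1/f ∝ 1/sin φ.
V₂ = V₁ · sin φ₁ / sin φ₂ = 44.7 × sin 35° / sin 61°
V₂ = 44.7 × 0.5736/0.8746 = 29.3 knots

29.3 knots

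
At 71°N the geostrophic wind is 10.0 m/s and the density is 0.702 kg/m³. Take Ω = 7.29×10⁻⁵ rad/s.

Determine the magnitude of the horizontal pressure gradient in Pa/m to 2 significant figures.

Coriolis parameter at 71°N:
f = 2Ω sin φ = 2 × 7.29×10⁻⁵ × sin 71° = 1.38×10⁻⁴ s⁻¹
Geostrophic balance rearranged: |∂P/∂n| = f ρ V_g
|∂P/∂n| = 1.38×10⁻⁴ × 0.702 × 10.0 = 9.68×10⁻⁴ Pa/m

9.7×10⁻⁴ Pa/m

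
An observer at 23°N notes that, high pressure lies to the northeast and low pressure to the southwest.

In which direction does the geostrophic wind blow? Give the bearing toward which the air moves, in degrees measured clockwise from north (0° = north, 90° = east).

The pressure-gradient force points toward the southwest (bearing 225°).
Geostrophic balance: in the Northern Hemisphere the Coriolis force deflects motion to the right, so the geostrophic wind blows 90° to the right of the pressure-gradient force (low pressure on the left).
Rotating 225° by 90° clockwise gives 315° — the wind blows toward the northwest.

315°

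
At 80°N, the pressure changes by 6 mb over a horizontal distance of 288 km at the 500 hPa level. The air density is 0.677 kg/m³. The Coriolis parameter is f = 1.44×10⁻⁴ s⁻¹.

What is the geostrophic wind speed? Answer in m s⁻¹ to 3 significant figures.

21.4 m s⁻¹

Pressure gradient: |∂P/∂n| = 600 Pa / 288000 m = 2.08×10⁻³ Pa/m
Geostrophic balance (pressure-gradient force = Coriolis force):
V_g = (1/(fρ)) |∂P/∂n| = 2.08×10⁻³ / (1.44×10⁻⁴ × 0.677) = 21.4 m/s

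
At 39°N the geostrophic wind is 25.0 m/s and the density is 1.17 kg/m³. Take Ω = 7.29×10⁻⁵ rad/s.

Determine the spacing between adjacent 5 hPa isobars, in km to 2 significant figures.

Coriolis parameter at 39°N:
f = 2Ω sin φ = 2 × 7.29×10⁻⁵ × sin 39° = 9.18×10⁻⁵ s⁻¹
Geostrophic balance rearranged: |∂P/∂n| = f ρ V_g
|∂P/∂n| = 9.18×10⁻⁵ × 1.17 × 25.0 = 2.68×10⁻³ Pa/m
Isobar spacing: Δn = ΔP/|∂P/∂n| = 500 Pa / 2.68×10⁻³ Pa/m = 186301 m ≈ 190 km

190 km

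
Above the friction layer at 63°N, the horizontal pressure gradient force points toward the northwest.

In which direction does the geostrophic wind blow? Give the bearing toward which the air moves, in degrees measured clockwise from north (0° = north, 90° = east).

045°

The pressure-gradient force points toward the northwest (bearing 315°).
Geostrophic balance: in the Northern Hemisphere the Coriolis force deflects motion to the right, so the geostrophic wind blows 90° to the right of the pressure-gradient force (low pressure on the left).
Rotating 315° by 90° clockwise gives 045° — the wind blows toward the northeast.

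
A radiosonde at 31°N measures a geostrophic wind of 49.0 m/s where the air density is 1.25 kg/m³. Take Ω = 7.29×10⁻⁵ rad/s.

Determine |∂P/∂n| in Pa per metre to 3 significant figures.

4.60×10⁻³ Pa/m

Coriolis parameter at 31°N:
f = 2Ω sin φ = 2 × 7.29×10⁻⁵ × sin 31° = 7.51×10⁻⁵ s⁻¹
Geostrophic balance rearranged: |∂P/∂n| = f ρ V_g
|∂P/∂n| = 7.51×10⁻⁵ × 1.25 × 49.0 = 4.60×10⁻³ Pa/m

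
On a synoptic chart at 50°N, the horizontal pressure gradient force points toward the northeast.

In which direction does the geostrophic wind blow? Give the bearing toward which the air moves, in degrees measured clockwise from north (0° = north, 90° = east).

135°

The pressure-gradient force points toward the northeast (bearing 045°).
Geostrophic balance: in the Northern Hemisphere the Coriolis force deflects motion to the right, so the geostrophic wind blows 90° to the right of the pressure-gradient force (low pressure on the left).
Rotating 045° by 90° clockwise gives 135° — the wind blows toward the southeast.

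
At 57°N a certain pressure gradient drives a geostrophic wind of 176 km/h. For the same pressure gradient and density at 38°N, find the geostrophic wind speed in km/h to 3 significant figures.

With the same pressure gradient and density, V_g ∝ 1/f ∝ 1/sin φ.
V₂ = V₁ · sin φ₁ / sin φ₂ = 176 × sin 57° / sin 38°
V₂ = 176 × 0.8387/0.6157 = 240 km/h

240 km/h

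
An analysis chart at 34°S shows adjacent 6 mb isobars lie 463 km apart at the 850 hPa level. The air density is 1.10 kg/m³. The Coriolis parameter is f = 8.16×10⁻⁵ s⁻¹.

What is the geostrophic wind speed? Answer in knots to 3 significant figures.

Pressure gradient: |∂P/∂n| = 600 Pa / 463000 m = 1.30×10⁻³ Pa/m
Geostrophic balance (pressure-gradient force = Coriolis force):
V_g = (1/(fρ)) |∂P/∂n| = 1.30×10⁻³ / (8.16×10⁻⁵ × 1.10) = 14.4 m/s
Converting: 14.4 m/s × 1.944 = 28.1 knots

28.1 knots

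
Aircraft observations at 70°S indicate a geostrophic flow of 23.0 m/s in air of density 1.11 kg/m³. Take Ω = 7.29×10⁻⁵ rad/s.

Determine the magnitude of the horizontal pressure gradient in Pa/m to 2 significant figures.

Coriolis parameter at 70°S:
f = 2Ω sin φ = 2 × 7.29×10⁻⁵ × sin 70° = 1.37×10⁻⁴ s⁻¹
Geostrophic balance rearranged: |∂P/∂n| = f ρ V_g
|∂P/∂n| = 1.37×10⁻⁴ × 1.11 × 23.0 = 3.50×10⁻³ Pa/m

3.5×10⁻³ Pa/m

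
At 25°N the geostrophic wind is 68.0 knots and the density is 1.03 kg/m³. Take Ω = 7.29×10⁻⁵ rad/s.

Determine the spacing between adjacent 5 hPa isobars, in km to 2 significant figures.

Coriolis parameter at 25°N:
f = 2Ω sin φ = 2 × 7.29×10⁻⁵ × sin 25° = 6.16×10⁻⁵ s⁻¹
Wind speed in SI: 68.0 knots = 35.0 m/s
Geostrophic balance rearranged: |∂P/∂n| = f ρ V_g
|∂P/∂n| = 6.16×10⁻⁵ × 1.03 × 35.0 = 2.22×10⁻³ Pa/m
Isobar spacing: Δn = ΔP/|∂P/∂n| = 500 Pa / 2.22×10⁻³ Pa/m = 225206 m ≈ 230 km

230 km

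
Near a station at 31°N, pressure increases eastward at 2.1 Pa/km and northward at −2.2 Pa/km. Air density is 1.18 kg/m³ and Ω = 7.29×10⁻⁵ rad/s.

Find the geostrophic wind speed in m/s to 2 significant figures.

34 m/s

Coriolis parameter at 31°N:
f = 2Ω sin φ = 2 × 7.29×10⁻⁵ × sin 31° = 7.51×10⁻⁵ s⁻¹
Component geostrophic relations (x east, y north):
u_g = −(1/(fρ)) ∂P/∂y,  v_g = (1/(fρ)) ∂P/∂x
u_g = −(−2.2×10⁻³)/(7.51×10⁻⁵ × 1.18) = 24.8 m/s;  v_g = (2.1×10⁻³)/(7.51×10⁻⁵ × 1.18) = 23.7 m/s
|V_g| = √(u_g² + v_g²) = 34.3 m/s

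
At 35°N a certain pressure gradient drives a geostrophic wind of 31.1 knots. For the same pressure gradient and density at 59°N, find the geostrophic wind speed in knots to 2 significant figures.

With the same pressure gradient and density, V_g ∝ 1/f ∝ 1/sin φ.
V₂ = V₁ · sin φ₁ / sin φ₂ = 31.1 × sin 35° / sin 59°
V₂ = 31.1 × 0.5736/0.8572 = 21 knots

21 knots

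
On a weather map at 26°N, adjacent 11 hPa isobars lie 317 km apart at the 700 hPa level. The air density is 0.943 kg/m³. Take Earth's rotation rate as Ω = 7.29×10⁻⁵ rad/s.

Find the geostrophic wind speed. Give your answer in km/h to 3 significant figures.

207 km/h

Coriolis parameter at 26°N:
f = 2Ω sin φ = 2 × 7.29×10⁻⁵ × sin 26° = 6.39×10⁻⁵ s⁻¹
Pressure gradient: |∂P/∂n| = 1100 Pa / 317000 m = 3.47×10⁻³ Pa/m
Geostrophic balance (pressure-gradient force = Coriolis force):
V_g = (1/(fρ)) |∂P/∂n| = 3.47×10⁻³ / (6.39×10⁻⁵ × 0.943) = 57.6 m/s
Converting: 57.6 m/s × 3.6 = 207 km/h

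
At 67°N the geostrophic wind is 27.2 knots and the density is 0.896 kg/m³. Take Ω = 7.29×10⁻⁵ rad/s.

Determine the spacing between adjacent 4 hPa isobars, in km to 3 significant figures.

Coriolis parameter at 67°N:
f = 2Ω sin φ = 2 × 7.29×10⁻⁵ × sin 67° = 1.34×10⁻⁴ s⁻¹
Wind speed in SI: 27.2 knots = 14.0 m/s
Geostrophic balance rearranged: |∂P/∂n| = f ρ V_g
|∂P/∂n| = 1.34×10⁻⁴ × 0.896 × 14.0 = 1.68×10⁻³ Pa/m
Isobar spacing: Δn = ΔP/|∂P/∂n| = 400 Pa / 1.68×10⁻³ Pa/m = 237718 m ≈ 238 km

238 km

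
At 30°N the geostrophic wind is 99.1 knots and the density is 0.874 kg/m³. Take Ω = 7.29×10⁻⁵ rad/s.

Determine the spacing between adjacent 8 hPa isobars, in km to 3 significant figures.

Coriolis parameter at 30°N:
f = 2Ω sin φ = 2 × 7.29×10⁻⁵ × sin 30° = 7.29×10⁻⁵ s⁻¹
Wind speed in SI: 99.1 knots = 51.0 m/s
Geostrophic balance rearranged: |∂P/∂n| = f ρ V_g
|∂P/∂n| = 7.29×10⁻⁵ × 0.874 × 51.0 = 3.25×10⁻³ Pa/m
Isobar spacing: Δn = ΔP/|∂P/∂n| = 800 Pa / 3.25×10⁻³ Pa/m = 246286 m ≈ 246 km

246 km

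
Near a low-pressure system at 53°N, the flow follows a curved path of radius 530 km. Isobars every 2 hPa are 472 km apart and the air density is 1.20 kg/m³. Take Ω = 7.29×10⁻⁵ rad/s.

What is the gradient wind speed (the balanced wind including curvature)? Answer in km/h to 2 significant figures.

10 km/h

Coriolis parameter at 53°N:
f = 2Ω sin φ = 2 × 7.29×10⁻⁵ × sin 53° = 1.16×10⁻⁴ s⁻¹
Pressure gradient: |∂P/∂n| = 200 Pa / 472000 m = 4.24×10⁻⁴ Pa/m
Geostrophic speed: V_g = |∂P/∂n|/(fρ) = 4.24×10⁻⁴/(1.16×10⁻⁴ × 1.20) = 3.03 m/s
Around a low, centrifugal force acts outward with Coriolis, so pressure-gradient force balances both:
(1/ρ)|∂P/∂n| = fV + V²/R  →  V² + fR·V − fR·V_g = 0
With fR = 1.16×10⁻⁴ × 530×10³ m = 61.7 m/s:
V = [−fR + √((fR)² + 4 fR V_g)]/2 = [−61.7 + √(61.7² + 4×61.7×3.03)]/2 = 2.9 m/s
Subgeostrophic (V < V_g = 3.03 m/s), as expected around a low.
Converting: 2.9 m/s × 3.6 = 10 km/h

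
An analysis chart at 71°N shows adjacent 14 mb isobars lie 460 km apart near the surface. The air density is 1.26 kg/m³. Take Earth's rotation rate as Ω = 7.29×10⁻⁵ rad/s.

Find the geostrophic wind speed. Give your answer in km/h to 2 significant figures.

Coriolis parameter at 71°N:
f = 2Ω sin φ = 2 × 7.29×10⁻⁵ × sin 71° = 1.38×10⁻⁴ s⁻¹
Pressure gradient: |∂P/∂n| = 1400 Pa / 460000 m = 3.04×10⁻³ Pa/m
Geostrophic balance (pressure-gradient force = Coriolis force):
V_g = (1/(fρ)) |∂P/∂n| = 3.04×10⁻³ / (1.38×10⁻⁴ × 1.26) = 17.5 m/s
Converting: 17.5 m/s × 3.6 = 63 km/h

63 km/h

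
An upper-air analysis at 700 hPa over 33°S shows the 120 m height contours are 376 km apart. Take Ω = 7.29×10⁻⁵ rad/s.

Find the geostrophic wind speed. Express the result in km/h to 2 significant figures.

140 km/h

Coriolis parameter at 33°S:
f = 2Ω sin φ = 2 × 7.29×10⁻⁵ × sin 33° = 7.94×10⁻⁵ s⁻¹
Height gradient: |∂Z/∂n| = 120 m / 376000 m = 3.19×10⁻⁴
On a pressure surface, geostrophic balance gives V_g = (g/f)|∂Z/∂n|:
V_g = 9.81 × 3.19×10⁻⁴ / 7.94×10⁻⁵ = 39.4 m/s
Converting: 39.4 m/s × 3.6 = 140 km/h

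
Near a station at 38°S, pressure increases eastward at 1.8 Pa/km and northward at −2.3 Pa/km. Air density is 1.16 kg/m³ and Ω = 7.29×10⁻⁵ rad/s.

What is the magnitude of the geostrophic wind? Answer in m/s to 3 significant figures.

Coriolis parameter at 38°S:
f = 2Ω sin φ = 2 × 7.29×10⁻⁵ × sin 38° = 8.98×10⁻⁵ s⁻¹
In the Southern Hemisphere f is negative: f = −8.98×10⁻⁵ s⁻¹.
Component geostrophic relations (x east, y north):
u_g = −(1/(fρ)) ∂P/∂y,  v_g = (1/(fρ)) ∂P/∂x
u_g = −(−2.3×10⁻³)/(−8.98×10⁻⁵ × 1.16) = −22.1 m/s;  v_g = (1.8×10⁻³)/(−8.98×10⁻⁵ × 1.16) = −17.3 m/s
|V_g| = √(u_g² + v_g²) = 28.0 m/s

28.0 m/s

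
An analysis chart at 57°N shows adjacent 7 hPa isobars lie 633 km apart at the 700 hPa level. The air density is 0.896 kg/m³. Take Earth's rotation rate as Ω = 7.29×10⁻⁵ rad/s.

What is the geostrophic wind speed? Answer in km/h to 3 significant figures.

36.3 km/h

Coriolis parameter at 57°N:
f = 2Ω sin φ = 2 × 7.29×10⁻⁵ × sin 57° = 1.22×10⁻⁴ s⁻¹
Pressure gradient: |∂P/∂n| = 700 Pa / 633000 m = 1.11×10⁻³ Pa/m
Geostrophic balance (pressure-gradient force = Coriolis force):
V_g = (1/(fρ)) |∂P/∂n| = 1.11×10⁻³ / (1.22×10⁻⁴ × 0.896) = 10.1 m/s
Converting: 10.1 m/s × 3.6 = 36.3 km/h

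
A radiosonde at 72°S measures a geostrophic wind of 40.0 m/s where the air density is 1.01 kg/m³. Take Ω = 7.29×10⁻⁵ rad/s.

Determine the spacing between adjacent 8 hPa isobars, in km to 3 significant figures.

Coriolis parameter at 72°S:
f = 2Ω sin φ = 2 × 7.29×10⁻⁵ × sin 72° = 1.39×10⁻⁴ s⁻¹
Geostrophic balance rearranged: |∂P/∂n| = f ρ V_g
|∂P/∂n| = 1.39×10⁻⁴ × 1.01 × 40.0 = 5.60×10⁻³ Pa/m
Isobar spacing: Δn = ΔP/|∂P/∂n| = 800 Pa / 5.60×10⁻³ Pa/m = 142805 m ≈ 143 km

143 km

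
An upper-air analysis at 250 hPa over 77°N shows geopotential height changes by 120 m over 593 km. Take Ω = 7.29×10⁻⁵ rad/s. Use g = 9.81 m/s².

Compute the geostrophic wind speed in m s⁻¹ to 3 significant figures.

Coriolis parameter at 77°N:
f = 2Ω sin φ = 2 × 7.29×10⁻⁵ × sin 77° = 1.42×10⁻⁴ s⁻¹
Height gradient: |∂Z/∂n| = 120 m / 593000 m = 2.02×10⁻⁴
On a pressure surface, geostrophic balance gives V_g = (g/f)|∂Z/∂n|:
V_g = 9.81 × 2.02×10⁻⁴ / 1.42×10⁻⁴ = 14.0 m/s

14.0 m s⁻¹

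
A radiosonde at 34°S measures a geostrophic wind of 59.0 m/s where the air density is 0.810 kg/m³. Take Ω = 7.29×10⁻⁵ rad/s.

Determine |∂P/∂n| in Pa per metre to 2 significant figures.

3.9×10⁻³ Pa/m

Coriolis parameter at 34°S:
f = 2Ω sin φ = 2 × 7.29×10⁻⁵ × sin 34° = 8.15×10⁻⁵ s⁻¹
Geostrophic balance rearranged: |∂P/∂n| = f ρ V_g
|∂P/∂n| = 8.15×10⁻⁵ × 0.810 × 59.0 = 3.90×10⁻³ Pa/m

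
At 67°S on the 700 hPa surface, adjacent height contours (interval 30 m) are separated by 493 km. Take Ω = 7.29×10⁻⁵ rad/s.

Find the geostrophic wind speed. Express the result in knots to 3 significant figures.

8.65 knots

Coriolis parameter at 67°S:
f = 2Ω sin φ = 2 × 7.29×10⁻⁵ × sin 67° = 1.34×10⁻⁴ s⁻¹
Height gradient: |∂Z/∂n| = 30 m / 493000 m = 6.09×10⁻⁵
On a pressure surface, geostrophic balance gives V_g = (g/f)|∂Z/∂n|:
V_g = 9.81 × 6.09×10⁻⁵ / 1.34×10⁻⁴ = 4.45 m/s
Converting: 4.45 m/s × 1.944 = 8.65 knots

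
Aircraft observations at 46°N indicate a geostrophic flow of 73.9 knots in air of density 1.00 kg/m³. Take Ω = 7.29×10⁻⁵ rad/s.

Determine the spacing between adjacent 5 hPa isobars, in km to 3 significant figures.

125 km

Coriolis parameter at 46°N:
f = 2Ω sin φ = 2 × 7.29×10⁻⁵ × sin 46° = 1.05×10⁻⁴ s⁻¹
Wind speed in SI: 73.9 knots = 38.0 m/s
Geostrophic balance rearranged: |∂P/∂n| = f ρ V_g
|∂P/∂n| = 1.05×10⁻⁴ × 1.00 × 38.0 = 3.99×10⁻³ Pa/m
Isobar spacing: Δn = ΔP/|∂P/∂n| = 500 Pa / 3.99×10⁻³ Pa/m = 125400 m ≈ 125 km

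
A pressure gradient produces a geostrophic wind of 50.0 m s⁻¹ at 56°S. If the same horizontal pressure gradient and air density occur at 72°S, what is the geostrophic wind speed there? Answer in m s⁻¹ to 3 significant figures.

With the same pressure gradient and density, V_g ∝ 1/f ∝ 1/sin φ.
V₂ = V₁ · sin φ₁ / sin φ₂ = 50.0 × sin 56° / sin 72°
V₂ = 50.0 × 0.8290/0.9511 = 43.6 m s⁻¹

43.6 m s⁻¹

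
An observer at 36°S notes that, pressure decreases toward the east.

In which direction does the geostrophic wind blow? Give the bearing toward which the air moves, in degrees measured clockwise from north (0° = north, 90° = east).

000°

The pressure-gradient force points toward the east (bearing 090°).
Geostrophic balance: in the Southern Hemisphere the Coriolis force deflects motion to the left, so the geostrophic wind blows 90° to the left of the pressure-gradient force (low pressure on the right).
Rotating 090° by 90° counterclockwise gives 000° — the wind blows toward the north.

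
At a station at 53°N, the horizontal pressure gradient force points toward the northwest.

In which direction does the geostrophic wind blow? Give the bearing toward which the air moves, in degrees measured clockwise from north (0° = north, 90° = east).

The pressure-gradient force points toward the northwest (bearing 315°).
Geostrophic balance: in the Northern Hemisphere the Coriolis force deflects motion to the right, so the geostrophic wind blows 90° to the right of the pressure-gradient force (low pressure on the left).
Rotating 315° by 90° clockwise gives 045° — the wind blows toward the northeast.

045°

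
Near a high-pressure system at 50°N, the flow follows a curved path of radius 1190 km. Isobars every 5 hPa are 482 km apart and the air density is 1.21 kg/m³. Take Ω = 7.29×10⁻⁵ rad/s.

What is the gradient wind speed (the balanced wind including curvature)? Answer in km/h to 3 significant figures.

29.4 km/h

Coriolis parameter at 50°N:
f = 2Ω sin φ = 2 × 7.29×10⁻⁵ × sin 50° = 1.12×10⁻⁴ s⁻¹
Pressure gradient: |∂P/∂n| = 500 Pa / 482000 m = 1.04×10⁻³ Pa/m
Geostrophic speed: V_g = |∂P/∂n|/(fρ) = 1.04×10⁻³/(1.12×10⁻⁴ × 1.21) = 7.68 m/s
Around a high, pressure-gradient force acts outward with centrifugal, so Coriolis balances both:
fV = (1/ρ)|∂P/∂n| + V²/R  →  V² − fR·V + fR·V_g = 0
With fR = 1.12×10⁻⁴ × 1190×10³ m = 133 m/s:
V = [fR − √((fR)² − 4 fR V_g)]/2 = [133 − √(133² − 4×133×7.68)]/2 = 8.18 m/s
Supergeostrophic (V > V_g = 7.68 m/s), as expected around a high.
Converting: 8.18 m/s × 3.6 = 29.4 km/h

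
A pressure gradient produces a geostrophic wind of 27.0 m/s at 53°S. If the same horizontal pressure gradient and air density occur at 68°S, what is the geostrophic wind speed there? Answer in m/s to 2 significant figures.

23 m/s

With the same pressure gradient and density, V_g ∝ 1/f ∝ 1/sin φ.
V₂ = V₁ · sin φ₁ / sin φ₂ = 27.0 × sin 53° / sin 68°
V₂ = 27.0 × 0.7986/0.9272 = 23 m/s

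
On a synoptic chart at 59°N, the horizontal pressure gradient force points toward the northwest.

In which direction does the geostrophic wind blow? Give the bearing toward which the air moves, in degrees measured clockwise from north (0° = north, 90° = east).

The pressure-gradient force points toward the northwest (bearing 315°).
Geostrophic balance: in the Northern Hemisphere the Coriolis force deflects motion to the right, so the geostrophic wind blows 90° to the right of the pressure-gradient force (low pressure on the left).
Rotating 315° by 90° clockwise gives 045° — the wind blows toward the northeast.

045°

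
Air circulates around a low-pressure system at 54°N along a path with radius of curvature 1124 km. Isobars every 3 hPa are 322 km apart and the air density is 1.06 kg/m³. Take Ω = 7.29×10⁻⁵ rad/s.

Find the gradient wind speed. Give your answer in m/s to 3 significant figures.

7.07 m/s

Coriolis parameter at 54°N:
f = 2Ω sin φ = 2 × 7.29×10⁻⁵ × sin 54° = 1.18×10⁻⁴ s⁻¹
Pressure gradient: |∂P/∂n| = 300 Pa / 322000 m = 9.32×10⁻⁴ Pa/m
Geostrophic speed: V_g = |∂P/∂n|/(fρ) = 9.32×10⁻⁴/(1.18×10⁻⁴ × 1.06) = 7.45 m/s
Around a low, centrifugal force acts outward with Coriolis, so pressure-gradient force balances both:
(1/ρ)|∂P/∂n| = fV + V²/R  →  V² + fR·V − fR·V_g = 0
With fR = 1.18×10⁻⁴ × 1124×10³ m = 133 m/s:
V = [−fR + √((fR)² + 4 fR V_g)]/2 = [−133 + √(133² + 4×133×7.45)]/2 = 7.07 m/s
Subgeostrophic (V < V_g = 7.45 m/s), as expected around a low.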